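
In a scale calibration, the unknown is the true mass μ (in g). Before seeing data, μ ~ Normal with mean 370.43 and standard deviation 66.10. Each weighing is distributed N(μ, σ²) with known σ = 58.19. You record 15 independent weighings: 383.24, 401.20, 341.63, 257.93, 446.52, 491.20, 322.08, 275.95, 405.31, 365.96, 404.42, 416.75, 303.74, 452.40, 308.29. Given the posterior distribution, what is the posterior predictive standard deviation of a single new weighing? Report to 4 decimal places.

60.0060

For Normal data with known variance σ², a Normal(μ₀, σ₀²) prior on μ is conjugate. Posterior precision = 1/σ₀² + n/σ²; posterior mean is the precision-weighted average of μ₀ and x̄.
σ₀² = 66.10² = 4369.21, σ² = 58.19² = 3386.0761; σ² + n·σ₀² = 3386.0761 + 15·4369.21 = 68924.2261.
Posterior precision = 1/σ₀² + n/σ² = 1/4369.21 + 15/3386.0761 = (σ² + n·σ₀²)/(σ₀²σ²) = 68924.2261/(4369.21·3386.0761); posterior variance σₙ² = σ₀²σ²/(σ² + n·σ₀²) = 4369.21·3386.0761/68924.2261 = 214.648439.
Predictive variance for one new observation = σₙ² + σ² = 4369.21·3386.0761/68924.2261 + 3386.0761 = σ²·(σ₀² + 68924.2261)/68924.2261 = 3386.0761·73293.4361/68924.2261 = 3600.724539; SD = √(3386.0761·73293.4361/68924.2261) = 60.0060.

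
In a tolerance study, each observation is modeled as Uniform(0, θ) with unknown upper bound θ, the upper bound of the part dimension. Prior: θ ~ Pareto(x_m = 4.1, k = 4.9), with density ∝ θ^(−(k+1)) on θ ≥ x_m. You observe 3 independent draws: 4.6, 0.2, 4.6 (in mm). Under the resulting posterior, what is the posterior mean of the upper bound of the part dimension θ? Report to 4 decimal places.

A Pareto(scale x_m, shape k) prior on the upper bound θ of Uniform(0, θ) is conjugate: posterior is Pareto(max(x_m, max xᵢ), k + n).
Sample maximum = 4.6; prior scale x_m = 4.1 → posterior scale = max = 4.6.
Posterior shape = 4.9 + 3 = 7.9.
E[θ|data] = k·x_m/(k−1) = 7.9·4.6/6.9 = 5.2667.

5.2667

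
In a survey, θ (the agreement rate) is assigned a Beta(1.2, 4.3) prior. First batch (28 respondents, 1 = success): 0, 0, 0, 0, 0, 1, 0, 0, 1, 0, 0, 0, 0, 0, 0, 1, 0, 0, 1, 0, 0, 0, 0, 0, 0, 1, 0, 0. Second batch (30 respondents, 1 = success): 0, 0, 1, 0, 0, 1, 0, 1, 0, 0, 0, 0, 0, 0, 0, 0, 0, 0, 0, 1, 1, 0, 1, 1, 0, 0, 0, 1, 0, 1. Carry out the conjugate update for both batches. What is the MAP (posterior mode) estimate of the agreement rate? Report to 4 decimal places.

0.2309

The Beta prior is conjugate to a Binomial/Bernoulli likelihood; the update adds successes to α and failures to β.
After batch 1: Beta(1.2+5, 4.3+23) = Beta(6.2, 27.3).
After batch 2: Beta(6.2+9, 27.3+21) = Beta(15.2, 48.3).
Mode of Beta(a,b) for a,b>1 is (a−1)/(a+b−2) = 14.2/61.5 = 0.2309.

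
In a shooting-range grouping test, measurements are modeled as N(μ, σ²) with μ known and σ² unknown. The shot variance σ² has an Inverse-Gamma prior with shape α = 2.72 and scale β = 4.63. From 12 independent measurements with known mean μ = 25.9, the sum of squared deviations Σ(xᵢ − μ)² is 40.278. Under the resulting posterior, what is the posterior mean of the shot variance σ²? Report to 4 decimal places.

With known mean μ and an Inverse-Gamma(α, β) prior on σ², the Normal likelihood is conjugate: posterior is Inv-Gamma(α + n/2, β + Σ(xᵢ−μ)²/2).
Posterior: Inv-Gamma(2.72 + 12/2, 4.63 + 40.278/2) = Inv-Gamma(8.72, 24.7690).
E[σ²|data] = β/(α−1) = 24.7690/7.72 = 3.2084.

3.2084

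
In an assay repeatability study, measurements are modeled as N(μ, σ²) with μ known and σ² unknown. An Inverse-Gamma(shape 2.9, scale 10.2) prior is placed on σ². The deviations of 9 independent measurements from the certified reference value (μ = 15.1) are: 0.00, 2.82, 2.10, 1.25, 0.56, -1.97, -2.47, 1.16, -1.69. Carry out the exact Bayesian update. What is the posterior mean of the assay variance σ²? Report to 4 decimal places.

With known mean μ and an Inverse-Gamma(α, β) prior on σ², the Normal likelihood is conjugate: posterior is Inv-Gamma(α + n/2, β + Σ(xᵢ−μ)²/2).
Σ(xᵢ−μ)² = (0.00)² + (2.82)² + (2.10)² + (1.25)² + (0.56)² + (-1.97)² + (-2.47)² + (1.16)² + (-1.69)² = 28.4220.
Posterior: Inv-Gamma(2.9 + 9/2, 10.2 + 28.4220/2) = Inv-Gamma(7.40, 24.41100).
E[σ²|data] = β/(α−1) = 24.41100/6.40 = 3.8142.

3.8142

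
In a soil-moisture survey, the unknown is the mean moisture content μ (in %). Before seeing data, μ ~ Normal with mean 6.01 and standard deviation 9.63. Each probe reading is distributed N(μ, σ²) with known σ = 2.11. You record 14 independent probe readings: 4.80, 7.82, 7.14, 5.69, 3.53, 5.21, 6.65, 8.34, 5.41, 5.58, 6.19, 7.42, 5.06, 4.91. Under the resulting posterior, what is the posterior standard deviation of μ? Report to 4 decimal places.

For Normal data with known variance σ², a Normal(μ₀, σ₀²) prior on μ is conjugate. Posterior precision = 1/σ₀² + n/σ²; posterior mean is the precision-weighted average of μ₀ and x̄.
σ₀² = 9.63² = 92.7369, σ² = 2.11² = 4.4521; σ² + n·σ₀² = 4.4521 + 14·92.7369 = 1302.7687.
Posterior precision = 1/σ₀² + n/σ² = 1/92.7369 + 14/4.4521 = (σ² + n·σ₀²)/(σ₀²σ²) = 1302.7687/(92.7369·4.4521); posterior variance σₙ² = σ₀²σ²/(σ² + n·σ₀²) = 92.7369·4.4521/1302.7687 = 0.316920.
Posterior SD = √σₙ² = √(92.7369·4.4521/1302.7687) = 0.5630.

0.5630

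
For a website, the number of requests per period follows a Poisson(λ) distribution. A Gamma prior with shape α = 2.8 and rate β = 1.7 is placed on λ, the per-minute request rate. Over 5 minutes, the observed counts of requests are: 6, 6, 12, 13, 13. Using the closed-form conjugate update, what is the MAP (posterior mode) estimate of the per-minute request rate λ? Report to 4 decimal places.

With a Gamma(shape α, rate β) prior, the Poisson likelihood is conjugate: the posterior is Gamma(α + ΣXᵢ, β + n).
Sum of counts S = 50 over n = 5 minutes.
Posterior: Gamma(α+S, β+n) = Gamma(2.8+50, 1.7+5) = Gamma(52.8, 6.7).
Mode of Gamma(α,β) for α≥1 is (α−1)/β = 51.8/6.7 = 7.7313.

7.7313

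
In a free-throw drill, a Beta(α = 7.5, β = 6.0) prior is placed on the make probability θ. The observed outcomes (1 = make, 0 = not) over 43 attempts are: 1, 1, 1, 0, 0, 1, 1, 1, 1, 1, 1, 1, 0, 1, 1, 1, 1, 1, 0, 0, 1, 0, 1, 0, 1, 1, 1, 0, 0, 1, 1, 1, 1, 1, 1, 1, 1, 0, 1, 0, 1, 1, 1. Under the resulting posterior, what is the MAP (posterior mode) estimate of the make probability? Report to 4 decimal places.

The Beta prior is conjugate to a Binomial/Bernoulli likelihood; the update adds successes to α and failures to β.
Posterior: Beta(α+k, β+n−k) = Beta(7.5+32, 6.0+11) = Beta(39.5, 17.0).
Mode of Beta(a,b) for a,b>1 is (a−1)/(a+b−2) = 38.5/54.5 = 0.7064.

0.7064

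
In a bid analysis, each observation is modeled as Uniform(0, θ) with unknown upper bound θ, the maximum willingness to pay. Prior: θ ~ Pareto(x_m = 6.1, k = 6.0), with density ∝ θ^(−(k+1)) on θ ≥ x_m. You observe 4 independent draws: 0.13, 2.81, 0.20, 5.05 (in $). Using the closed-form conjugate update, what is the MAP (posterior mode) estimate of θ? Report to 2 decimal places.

A Pareto(scale x_m, shape k) prior on the upper bound θ of Uniform(0, θ) is conjugate: posterior is Pareto(max(x_m, max xᵢ), k + n).
Sample maximum = 5.05; prior scale x_m = 6.1 → posterior scale = max = 6.10.
Posterior shape = 6.0 + 4 = 10.0.
The Pareto density is decreasing on [x_m, ∞), so the mode is x_m = 6.10.

6.10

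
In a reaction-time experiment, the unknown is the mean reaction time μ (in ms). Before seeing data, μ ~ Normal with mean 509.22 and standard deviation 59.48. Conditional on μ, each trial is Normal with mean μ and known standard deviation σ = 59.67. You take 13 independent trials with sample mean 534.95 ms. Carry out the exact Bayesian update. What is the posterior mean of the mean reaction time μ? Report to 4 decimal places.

533.1012

For Normal data with known variance σ², a Normal(μ₀, σ₀²) prior on μ is conjugate. Posterior precision = 1/σ₀² + n/σ²; posterior mean is the precision-weighted average of μ₀ and x̄.
n·x̄ = 13·534.95 = 6954.35.
σ₀² = 59.48² = 3537.8704, σ² = 59.67² = 3560.5089; σ² + n·σ₀² = 3560.5089 + 13·3537.8704 = 49552.8241.
Posterior mean = (μ₀/σ₀² + n·x̄/σ²)/(1/σ₀² + n/σ²) = (σ²·μ₀ + σ₀²·n·x̄)/(σ² + n·σ₀²) = (3560.5089·509.22 + 3537.8704·6954.35)/49552.8241 = 26416671.358298/49552.8241 = 533.1012.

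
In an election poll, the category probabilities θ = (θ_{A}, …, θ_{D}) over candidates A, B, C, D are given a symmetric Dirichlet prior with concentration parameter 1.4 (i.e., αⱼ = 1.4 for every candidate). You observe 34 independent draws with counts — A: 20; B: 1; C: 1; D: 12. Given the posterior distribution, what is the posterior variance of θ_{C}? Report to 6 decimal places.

0.001402

The Dirichlet prior is conjugate to the Multinomial likelihood: each posterior αⱼ = prior αⱼ + observed count nⱼ.
Posterior concentration: (21.4, 2.4, 2.4, 13.4), total = 39.6.
Var[θ_j] = α_j(Σα−α_j)/((Σα)²(Σα+1)) = 2.4·37.2/(39.6²·40.6) = 0.001402.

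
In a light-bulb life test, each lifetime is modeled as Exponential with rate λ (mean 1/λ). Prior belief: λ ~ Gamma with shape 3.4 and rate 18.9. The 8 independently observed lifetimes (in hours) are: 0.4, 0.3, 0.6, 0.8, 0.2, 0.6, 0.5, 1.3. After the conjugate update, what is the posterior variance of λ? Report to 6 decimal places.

0.020468

With a Gamma(shape α, rate β) prior on the exponential rate λ, the posterior after n observations with total T = Σxᵢ is Gamma(α+n, β+T).
Sum of observations T = 4.7 hours; n = 8.
Posterior: Gamma(3.4+8, 18.9+4.7) = Gamma(11.4, 23.6).
Var = α/β² = 0.020468.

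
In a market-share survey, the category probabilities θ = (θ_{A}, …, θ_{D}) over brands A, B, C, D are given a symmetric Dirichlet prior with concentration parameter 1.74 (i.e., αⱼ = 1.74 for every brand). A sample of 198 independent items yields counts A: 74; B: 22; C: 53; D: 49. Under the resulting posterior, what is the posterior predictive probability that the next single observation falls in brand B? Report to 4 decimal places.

The Dirichlet prior is conjugate to the Multinomial likelihood: each posterior αⱼ = prior αⱼ + observed count nⱼ.
Posterior concentration: (75.74, 23.74, 54.74, 50.74), total = 204.96.
P(next = B | data) = α_{B}/Σα = 0.1158.

0.1158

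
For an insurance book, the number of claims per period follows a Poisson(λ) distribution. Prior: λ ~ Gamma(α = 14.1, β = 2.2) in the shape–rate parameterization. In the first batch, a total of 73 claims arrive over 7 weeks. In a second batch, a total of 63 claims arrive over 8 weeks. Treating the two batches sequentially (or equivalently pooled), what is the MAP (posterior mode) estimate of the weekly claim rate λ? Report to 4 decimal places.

8.6686

With a Gamma(shape α, rate β) prior, the Poisson likelihood is conjugate: the posterior is Gamma(α + ΣXᵢ, β + n).
After batch 1: Gamma(α+S, β+n) = Gamma(14.1+73, 2.2+7) = Gamma(87.1, 9.2).
After batch 2: Gamma(α+S, β+n) = Gamma(87.1+63, 9.2+8) = Gamma(150.1, 17.2).
Mode of Gamma(α,β) for α≥1 is (α−1)/β = 149.1/17.2 = 8.6686.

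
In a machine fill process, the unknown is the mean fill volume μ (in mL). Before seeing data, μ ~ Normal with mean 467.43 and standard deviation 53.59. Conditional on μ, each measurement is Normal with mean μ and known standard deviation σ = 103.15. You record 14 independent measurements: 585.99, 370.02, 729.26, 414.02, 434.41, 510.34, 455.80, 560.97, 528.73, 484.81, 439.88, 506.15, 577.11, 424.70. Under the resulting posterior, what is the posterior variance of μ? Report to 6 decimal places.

600.960802

For Normal data with known variance σ², a Normal(μ₀, σ₀²) prior on μ is conjugate. Posterior precision = 1/σ₀² + n/σ²; posterior mean is the precision-weighted average of μ₀ and x̄.
σ₀² = 53.59² = 2871.8881, σ² = 103.15² = 10639.9225; σ² + n·σ₀² = 10639.9225 + 14·2871.8881 = 50846.3559.
Posterior precision = 1/σ₀² + n/σ² = 1/2871.8881 + 14/10639.9225 = (σ² + n·σ₀²)/(σ₀²σ²) = 50846.3559/(2871.8881·10639.9225); posterior variance σₙ² = σ₀²σ²/(σ² + n·σ₀²) = 2871.8881·10639.9225/50846.3559 = 600.960802.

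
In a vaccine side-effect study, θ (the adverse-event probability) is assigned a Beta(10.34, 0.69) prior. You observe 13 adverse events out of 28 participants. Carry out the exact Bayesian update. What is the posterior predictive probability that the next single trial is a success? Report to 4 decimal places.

0.5980

The Beta prior is conjugate to a Binomial/Bernoulli likelihood; the update adds successes to α and failures to β.
Posterior: Beta(α+k, β+n−k) = Beta(10.34+13, 0.69+15) = Beta(23.34, 15.69).
For a single future Bernoulli trial, P(success | data) = α/(α+β) = 0.5980.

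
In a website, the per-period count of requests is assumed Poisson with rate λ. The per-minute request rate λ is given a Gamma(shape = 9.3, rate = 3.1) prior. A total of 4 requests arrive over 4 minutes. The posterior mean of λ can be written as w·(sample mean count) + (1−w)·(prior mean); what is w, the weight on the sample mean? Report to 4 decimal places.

0.5634

With a Gamma(shape α, rate β) prior, the Poisson likelihood is conjugate: the posterior is Gamma(α + ΣXᵢ, β + n).
Posterior mean = (α₀+S)/(β₀+n) = [n/(β₀+n)]·(S/n) + [β₀/(β₀+n)]·(α₀/β₀), so only n and β₀ enter the weight.
Weight on data w = n/(β₀+n) = 4/(3.1+4) = 4/7.1 = 0.5634.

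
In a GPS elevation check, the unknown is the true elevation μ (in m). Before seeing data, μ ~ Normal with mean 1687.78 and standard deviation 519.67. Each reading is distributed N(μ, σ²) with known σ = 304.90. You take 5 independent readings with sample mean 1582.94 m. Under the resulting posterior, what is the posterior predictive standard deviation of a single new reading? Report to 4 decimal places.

332.2035

For Normal data with known variance σ², a Normal(μ₀, σ₀²) prior on μ is conjugate. Posterior precision = 1/σ₀² + n/σ²; posterior mean is the precision-weighted average of μ₀ and x̄.
σ₀² = 519.67² = 270056.9089, σ² = 304.90² = 92964.01; σ² + n·σ₀² = 92964.01 + 5·270056.9089 = 1443248.5545.
Posterior precision = 1/σ₀² + n/σ² = 1/270056.9089 + 5/92964.01 = (σ² + n·σ₀²)/(σ₀²σ²) = 1443248.5545/(270056.9089·92964.01); posterior variance σₙ² = σ₀²σ²/(σ² + n·σ₀²) = 270056.9089·92964.01/1443248.5545 = 17395.183318.
Predictive variance for one new observation = σₙ² + σ² = 270056.9089·92964.01/1443248.5545 + 92964.01 = σ²·(σ₀² + 1443248.5545)/1443248.5545 = 92964.01·1713305.4634/1443248.5545 = 110359.193318; SD = √(92964.01·1713305.4634/1443248.5545) = 332.2035.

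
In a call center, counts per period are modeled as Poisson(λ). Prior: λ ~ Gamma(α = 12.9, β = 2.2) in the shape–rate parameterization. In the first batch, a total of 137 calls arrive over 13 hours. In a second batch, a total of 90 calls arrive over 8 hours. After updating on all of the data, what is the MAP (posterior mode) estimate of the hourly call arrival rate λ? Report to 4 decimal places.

10.2974

With a Gamma(shape α, rate β) prior, the Poisson likelihood is conjugate: the posterior is Gamma(α + ΣXᵢ, β + n).
After batch 1: Gamma(α+S, β+n) = Gamma(12.9+137, 2.2+13) = Gamma(149.9, 15.2).
After batch 2: Gamma(α+S, β+n) = Gamma(149.9+90, 15.2+8) = Gamma(239.9, 23.2).
Mode of Gamma(α,β) for α≥1 is (α−1)/β = 238.9/23.2 = 10.2974.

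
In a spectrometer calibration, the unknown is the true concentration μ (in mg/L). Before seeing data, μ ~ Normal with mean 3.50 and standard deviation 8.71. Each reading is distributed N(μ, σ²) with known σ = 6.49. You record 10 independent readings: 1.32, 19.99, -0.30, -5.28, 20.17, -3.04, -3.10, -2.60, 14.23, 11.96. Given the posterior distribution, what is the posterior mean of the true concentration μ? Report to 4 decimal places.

5.2385

For Normal data with known variance σ², a Normal(μ₀, σ₀²) prior on μ is conjugate. Posterior precision = 1/σ₀² + n/σ²; posterior mean is the precision-weighted average of μ₀ and x̄.
Σxᵢ = 1.32 + 19.99 + (-0.30) + (-5.28) + 20.17 + (-3.04) + (-3.10) + (-2.60) + 14.23 + 11.96 = 53.35, so n·x̄ = 53.35.
σ₀² = 8.71² = 75.8641, σ² = 6.49² = 42.1201; σ² + n·σ₀² = 42.1201 + 10·75.8641 = 800.7611.
Posterior mean = (μ₀/σ₀² + n·x̄/σ²)/(1/σ₀² + n/σ²) = (σ²·μ₀ + σ₀²·n·x̄)/(σ² + n·σ₀²) = (42.1201·3.50 + 75.8641·53.35)/800.7611 = 4194.770085/800.7611 = 5.2385.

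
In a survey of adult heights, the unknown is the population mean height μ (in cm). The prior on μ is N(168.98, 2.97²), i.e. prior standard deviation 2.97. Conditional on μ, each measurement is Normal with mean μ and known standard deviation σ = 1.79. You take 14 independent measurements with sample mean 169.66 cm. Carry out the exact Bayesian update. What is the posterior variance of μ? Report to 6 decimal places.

For Normal data with known variance σ², a Normal(μ₀, σ₀²) prior on μ is conjugate. Posterior precision = 1/σ₀² + n/σ²; posterior mean is the precision-weighted average of μ₀ and x̄.
σ₀² = 2.97² = 8.8209, σ² = 1.79² = 3.2041; σ² + n·σ₀² = 3.2041 + 14·8.8209 = 126.6967.
Posterior precision = 1/σ₀² + n/σ² = 1/8.8209 + 14/3.2041 = (σ² + n·σ₀²)/(σ₀²σ²) = 126.6967/(8.8209·3.2041); posterior variance σₙ² = σ₀²σ²/(σ² + n·σ₀²) = 8.8209·3.2041/126.6967 = 0.223076.

0.223076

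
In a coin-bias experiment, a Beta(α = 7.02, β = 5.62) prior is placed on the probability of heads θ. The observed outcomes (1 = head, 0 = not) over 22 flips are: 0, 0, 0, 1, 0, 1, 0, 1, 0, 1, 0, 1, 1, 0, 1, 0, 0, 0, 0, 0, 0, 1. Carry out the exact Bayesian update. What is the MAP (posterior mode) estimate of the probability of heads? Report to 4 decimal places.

0.4295

The Beta prior is conjugate to a Binomial/Bernoulli likelihood; the update adds successes to α and failures to β.
Posterior: Beta(α+k, β+n−k) = Beta(7.02+8, 5.62+14) = Beta(15.02, 19.62).
Mode of Beta(a,b) for a,b>1 is (a−1)/(a+b−2) = 14.02/32.64 = 0.4295.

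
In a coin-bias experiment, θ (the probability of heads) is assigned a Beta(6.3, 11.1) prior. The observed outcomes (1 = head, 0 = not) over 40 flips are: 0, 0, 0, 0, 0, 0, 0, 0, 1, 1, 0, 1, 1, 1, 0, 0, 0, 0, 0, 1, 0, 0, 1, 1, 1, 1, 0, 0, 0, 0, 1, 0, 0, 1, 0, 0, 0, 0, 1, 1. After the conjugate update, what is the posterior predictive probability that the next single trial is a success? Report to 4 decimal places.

The Beta prior is conjugate to a Binomial/Bernoulli likelihood; the update adds successes to α and failures to β.
Posterior: Beta(α+k, β+n−k) = Beta(6.3+14, 11.1+26) = Beta(20.3, 37.1).
For a single future Bernoulli trial, P(success | data) = α/(α+β) = 0.3537.

0.3537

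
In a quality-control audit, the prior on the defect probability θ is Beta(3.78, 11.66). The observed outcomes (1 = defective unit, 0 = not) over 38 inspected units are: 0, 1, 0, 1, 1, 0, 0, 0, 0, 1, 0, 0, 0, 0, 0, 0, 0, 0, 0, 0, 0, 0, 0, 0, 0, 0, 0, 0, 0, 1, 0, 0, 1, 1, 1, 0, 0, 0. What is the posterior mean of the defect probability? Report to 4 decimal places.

The Beta prior is conjugate to a Binomial/Bernoulli likelihood; the update adds successes to α and failures to β.
Posterior: Beta(α+k, β+n−k) = Beta(3.78+8, 11.66+30) = Beta(11.78, 41.66).
Posterior mean = α/(α+β) = 11.78/53.44 = 0.2204.

0.2204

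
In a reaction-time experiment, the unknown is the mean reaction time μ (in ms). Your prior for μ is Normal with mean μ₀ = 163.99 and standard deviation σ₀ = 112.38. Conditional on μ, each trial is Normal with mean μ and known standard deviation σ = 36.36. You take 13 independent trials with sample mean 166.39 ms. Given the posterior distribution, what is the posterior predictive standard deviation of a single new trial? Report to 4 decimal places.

37.7218

For Normal data with known variance σ², a Normal(μ₀, σ₀²) prior on μ is conjugate. Posterior precision = 1/σ₀² + n/σ²; posterior mean is the precision-weighted average of μ₀ and x̄.
σ₀² = 112.38² = 12629.2644, σ² = 36.36² = 1322.0496; σ² + n·σ₀² = 1322.0496 + 13·12629.2644 = 165502.4868.
Posterior precision = 1/σ₀² + n/σ² = 1/12629.2644 + 13/1322.0496 = (σ² + n·σ₀²)/(σ₀²σ²) = 165502.4868/(12629.2644·1322.0496); posterior variance σₙ² = σ₀²σ²/(σ² + n·σ₀²) = 12629.2644·1322.0496/165502.4868 = 100.883765.
Predictive variance for one new observation = σₙ² + σ² = 12629.2644·1322.0496/165502.4868 + 1322.0496 = σ²·(σ₀² + 165502.4868)/165502.4868 = 1322.0496·178131.7512/165502.4868 = 1422.933365; SD = √(1322.0496·178131.7512/165502.4868) = 37.7218.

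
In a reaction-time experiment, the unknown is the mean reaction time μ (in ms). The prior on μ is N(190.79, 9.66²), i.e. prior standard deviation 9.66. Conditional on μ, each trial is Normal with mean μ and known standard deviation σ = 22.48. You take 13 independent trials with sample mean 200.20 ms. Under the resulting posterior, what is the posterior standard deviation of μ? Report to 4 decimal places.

For Normal data with known variance σ², a Normal(μ₀, σ₀²) prior on μ is conjugate. Posterior precision = 1/σ₀² + n/σ²; posterior mean is the precision-weighted average of μ₀ and x̄.
σ₀² = 9.66² = 93.3156, σ² = 22.48² = 505.3504; σ² + n·σ₀² = 505.3504 + 13·93.3156 = 1718.4532.
Posterior precision = 1/σ₀² + n/σ² = 1/93.3156 + 13/505.3504 = (σ² + n·σ₀²)/(σ₀²σ²) = 1718.4532/(93.3156·505.3504); posterior variance σₙ² = σ₀²σ²/(σ² + n·σ₀²) = 93.3156·505.3504/1718.4532 = 27.441583.
Posterior SD = √σₙ² = √(93.3156·505.3504/1718.4532) = 5.2385.

5.2385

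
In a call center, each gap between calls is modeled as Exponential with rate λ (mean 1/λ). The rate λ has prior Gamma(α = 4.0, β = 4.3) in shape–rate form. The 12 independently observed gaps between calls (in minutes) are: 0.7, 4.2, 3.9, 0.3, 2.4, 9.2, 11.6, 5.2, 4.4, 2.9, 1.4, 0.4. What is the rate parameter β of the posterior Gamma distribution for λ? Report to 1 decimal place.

With a Gamma(shape α, rate β) prior on the exponential rate λ, the posterior after n observations with total T = Σxᵢ is Gamma(α+n, β+T).
Sum of observations T = 46.6 minutes; n = 12.
Posterior: Gamma(4.0+12, 4.3+46.6) = Gamma(16.0, 50.9).
Posterior β = 50.9.

50.9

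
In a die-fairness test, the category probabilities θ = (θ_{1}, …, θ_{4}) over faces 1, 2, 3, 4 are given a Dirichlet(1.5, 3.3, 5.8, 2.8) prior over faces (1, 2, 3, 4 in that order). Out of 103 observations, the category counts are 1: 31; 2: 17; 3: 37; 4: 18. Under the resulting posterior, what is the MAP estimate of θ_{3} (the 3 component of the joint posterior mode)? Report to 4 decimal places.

The Dirichlet prior is conjugate to the Multinomial likelihood: each posterior αⱼ = prior αⱼ + observed count nⱼ.
Posterior concentration: (32.5, 20.3, 42.8, 20.8), total = 116.4.
Joint mode component: (α_{3}−1)/(Σα−K) = 41.8/112.4 = 0.3719.

0.3719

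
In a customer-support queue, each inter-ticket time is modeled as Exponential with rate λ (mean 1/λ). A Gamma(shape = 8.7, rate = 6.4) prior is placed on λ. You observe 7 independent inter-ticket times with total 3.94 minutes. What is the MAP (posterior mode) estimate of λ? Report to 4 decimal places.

1.4217

With a Gamma(shape α, rate β) prior on the exponential rate λ, the posterior after n observations with total T = Σxᵢ is Gamma(α+n, β+T).
Posterior: Gamma(8.7+7, 6.4+3.94) = Gamma(15.7, 10.34).
Mode = (α−1)/β = 1.4217.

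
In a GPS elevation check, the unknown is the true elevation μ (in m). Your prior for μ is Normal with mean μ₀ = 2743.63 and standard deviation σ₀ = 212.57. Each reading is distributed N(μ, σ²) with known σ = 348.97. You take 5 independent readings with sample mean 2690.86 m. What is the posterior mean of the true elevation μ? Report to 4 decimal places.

2709.3419

For Normal data with known variance σ², a Normal(μ₀, σ₀²) prior on μ is conjugate. Posterior precision = 1/σ₀² + n/σ²; posterior mean is the precision-weighted average of μ₀ and x̄.
n·x̄ = 5·2690.86 = 13454.3.
σ₀² = 212.57² = 45186.0049, σ² = 348.97² = 121780.0609; σ² + n·σ₀² = 121780.0609 + 5·45186.0049 = 347710.0854.
Posterior mean = (μ₀/σ₀² + n·x̄/σ²)/(1/σ₀² + n/σ²) = (σ²·μ₀ + σ₀²·n·x̄)/(σ² + n·σ₀²) = (121780.0609·2743.63 + 45186.0049·13454.3)/347710.0854 = 942065494.213137/347710.0854 = 2709.3419.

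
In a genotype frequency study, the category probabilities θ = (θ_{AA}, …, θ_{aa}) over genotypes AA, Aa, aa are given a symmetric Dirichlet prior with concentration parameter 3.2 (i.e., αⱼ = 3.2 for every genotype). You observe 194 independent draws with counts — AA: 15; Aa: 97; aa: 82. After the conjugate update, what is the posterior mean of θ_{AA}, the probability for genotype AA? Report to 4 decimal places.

The Dirichlet prior is conjugate to the Multinomial likelihood: each posterior αⱼ = prior αⱼ + observed count nⱼ.
Posterior concentration: (18.2, 100.2, 85.2), total = 203.6.
E[θ_{AA}|data] = α_{AA}/Σα = 18.2/203.6 = 0.0894.

0.0894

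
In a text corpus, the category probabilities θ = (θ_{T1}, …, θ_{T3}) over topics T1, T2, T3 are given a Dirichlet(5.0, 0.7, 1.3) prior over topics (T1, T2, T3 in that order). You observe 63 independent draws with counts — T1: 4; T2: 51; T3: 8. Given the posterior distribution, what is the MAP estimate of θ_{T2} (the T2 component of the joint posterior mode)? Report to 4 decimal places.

0.7567

The Dirichlet prior is conjugate to the Multinomial likelihood: each posterior αⱼ = prior αⱼ + observed count nⱼ.
Posterior concentration: (9.0, 51.7, 9.3), total = 70.0.
Joint mode component: (α_{T2}−1)/(Σα−K) = 50.7/67.0 = 0.7567.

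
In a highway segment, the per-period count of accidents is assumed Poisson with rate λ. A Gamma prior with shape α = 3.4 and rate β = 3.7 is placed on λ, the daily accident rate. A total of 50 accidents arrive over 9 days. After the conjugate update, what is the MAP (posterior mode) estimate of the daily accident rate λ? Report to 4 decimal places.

With a Gamma(shape α, rate β) prior, the Poisson likelihood is conjugate: the posterior is Gamma(α + ΣXᵢ, β + n).
Posterior: Gamma(α+S, β+n) = Gamma(3.4+50, 3.7+9) = Gamma(53.4, 12.7).
Mode of Gamma(α,β) for α≥1 is (α−1)/β = 52.4/12.7 = 4.1260.

4.1260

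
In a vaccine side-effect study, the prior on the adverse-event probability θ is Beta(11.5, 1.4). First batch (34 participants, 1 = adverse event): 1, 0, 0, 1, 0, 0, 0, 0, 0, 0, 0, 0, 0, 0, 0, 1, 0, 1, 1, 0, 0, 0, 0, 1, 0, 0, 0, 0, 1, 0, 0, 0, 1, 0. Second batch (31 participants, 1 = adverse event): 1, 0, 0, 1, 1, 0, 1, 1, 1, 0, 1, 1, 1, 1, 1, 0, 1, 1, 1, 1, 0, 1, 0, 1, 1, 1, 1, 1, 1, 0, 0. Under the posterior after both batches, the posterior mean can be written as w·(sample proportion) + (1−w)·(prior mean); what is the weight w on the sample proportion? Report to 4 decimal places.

0.8344

The Beta prior is conjugate to a Binomial/Bernoulli likelihood; the update adds successes to α and failures to β.
Total number of participants: n = 34 + 31 = 65.
Posterior mean = (α₀+k)/(α₀+β₀+n) = [n/(α₀+β₀+n)]·(k/n) + [(α₀+β₀)/(α₀+β₀+n)]·α₀/(α₀+β₀), so only n and the prior enter the weight.
The weight on the data is w = n/(α₀+β₀+n) = 65/(11.5+1.4+65) = 65/77.9 = 0.8344.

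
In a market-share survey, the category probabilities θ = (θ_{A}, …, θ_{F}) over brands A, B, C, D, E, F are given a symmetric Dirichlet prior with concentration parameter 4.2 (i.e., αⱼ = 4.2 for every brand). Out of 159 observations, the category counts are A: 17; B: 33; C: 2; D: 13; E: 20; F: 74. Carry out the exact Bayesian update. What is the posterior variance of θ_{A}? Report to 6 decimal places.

The Dirichlet prior is conjugate to the Multinomial likelihood: each posterior αⱼ = prior αⱼ + observed count nⱼ.
Posterior concentration: (21.2, 37.2, 6.2, 17.2, 24.2, 78.2), total = 184.2.
Var[θ_j] = α_j(Σα−α_j)/((Σα)²(Σα+1)) = 21.2·163.0/(184.2²·185.2) = 0.000550.

0.000550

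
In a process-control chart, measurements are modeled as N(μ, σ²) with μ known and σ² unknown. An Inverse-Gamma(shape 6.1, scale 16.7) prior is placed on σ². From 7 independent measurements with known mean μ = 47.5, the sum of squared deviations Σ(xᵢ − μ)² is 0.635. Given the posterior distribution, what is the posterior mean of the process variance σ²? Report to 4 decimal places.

1.9788

With known mean μ and an Inverse-Gamma(α, β) prior on σ², the Normal likelihood is conjugate: posterior is Inv-Gamma(α + n/2, β + Σ(xᵢ−μ)²/2).
Posterior: Inv-Gamma(6.1 + 7/2, 16.7 + 0.635/2) = Inv-Gamma(9.60, 17.0175).
E[σ²|data] = β/(α−1) = 17.0175/8.60 = 1.9788.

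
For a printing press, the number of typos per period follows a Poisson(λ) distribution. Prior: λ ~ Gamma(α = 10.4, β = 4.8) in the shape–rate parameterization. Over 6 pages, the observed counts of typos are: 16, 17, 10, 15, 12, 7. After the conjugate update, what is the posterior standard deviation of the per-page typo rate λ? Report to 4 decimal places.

0.8656

With a Gamma(shape α, rate β) prior, the Poisson likelihood is conjugate: the posterior is Gamma(α + ΣXᵢ, β + n).
Sum of counts S = 77 over n = 6 pages.
Posterior: Gamma(α+S, β+n) = Gamma(10.4+77, 4.8+6) = Gamma(87.4, 10.8).
SD = √α/β = √87.4/10.8 = 0.8656.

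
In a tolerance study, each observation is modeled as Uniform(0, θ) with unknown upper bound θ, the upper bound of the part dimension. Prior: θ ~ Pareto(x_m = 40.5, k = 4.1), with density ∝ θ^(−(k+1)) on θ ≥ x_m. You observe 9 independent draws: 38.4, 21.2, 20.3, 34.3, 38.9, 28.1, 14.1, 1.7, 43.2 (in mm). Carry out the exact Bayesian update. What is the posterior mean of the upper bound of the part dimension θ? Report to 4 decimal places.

46.7702

A Pareto(scale x_m, shape k) prior on the upper bound θ of Uniform(0, θ) is conjugate: posterior is Pareto(max(x_m, max xᵢ), k + n).
Sample maximum = 43.2; prior scale x_m = 40.5 → posterior scale = max = 43.2.
Posterior shape = 4.1 + 9 = 13.1.
E[θ|data] = k·x_m/(k−1) = 13.1·43.2/12.1 = 46.7702.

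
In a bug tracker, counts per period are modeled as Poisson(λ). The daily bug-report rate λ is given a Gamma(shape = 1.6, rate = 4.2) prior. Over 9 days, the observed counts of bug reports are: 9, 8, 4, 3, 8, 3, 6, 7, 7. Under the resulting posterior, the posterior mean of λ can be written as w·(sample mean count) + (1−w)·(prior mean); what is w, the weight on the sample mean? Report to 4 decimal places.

With a Gamma(shape α, rate β) prior, the Poisson likelihood is conjugate: the posterior is Gamma(α + ΣXᵢ, β + n).
Posterior mean = (α₀+S)/(β₀+n) = [n/(β₀+n)]·(S/n) + [β₀/(β₀+n)]·(α₀/β₀), so only n and β₀ enter the weight.
Weight on data w = n/(β₀+n) = 9/(4.2+9) = 9/13.2 = 0.6818.

0.6818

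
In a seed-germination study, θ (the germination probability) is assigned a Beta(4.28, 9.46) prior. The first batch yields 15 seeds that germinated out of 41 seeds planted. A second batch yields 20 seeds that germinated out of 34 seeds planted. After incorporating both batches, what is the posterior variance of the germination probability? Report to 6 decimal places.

0.002749

The Beta prior is conjugate to a Binomial/Bernoulli likelihood; the update adds successes to α and failures to β.
After batch 1: Beta(4.28+15, 9.46+26) = Beta(19.28, 35.46).
After batch 2: Beta(19.28+20, 35.46+14) = Beta(39.28, 49.46).
Var = αβ/((α+β)²(α+β+1)) = 39.28·49.46/(88.74²·89.74) = 0.002749.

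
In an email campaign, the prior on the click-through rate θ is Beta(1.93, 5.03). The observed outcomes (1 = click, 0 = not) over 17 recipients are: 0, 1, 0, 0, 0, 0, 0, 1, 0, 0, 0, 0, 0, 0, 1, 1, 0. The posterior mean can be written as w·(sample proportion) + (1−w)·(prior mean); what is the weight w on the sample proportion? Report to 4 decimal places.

The Beta prior is conjugate to a Binomial/Bernoulli likelihood; the update adds successes to α and failures to β.
Posterior mean = (α₀+k)/(α₀+β₀+n) = [n/(α₀+β₀+n)]·(k/n) + [(α₀+β₀)/(α₀+β₀+n)]·α₀/(α₀+β₀), so only n and the prior enter the weight.
The weight on the data is w = n/(α₀+β₀+n) = 17/(1.93+5.03+17) = 17/23.96 = 0.7095.

0.7095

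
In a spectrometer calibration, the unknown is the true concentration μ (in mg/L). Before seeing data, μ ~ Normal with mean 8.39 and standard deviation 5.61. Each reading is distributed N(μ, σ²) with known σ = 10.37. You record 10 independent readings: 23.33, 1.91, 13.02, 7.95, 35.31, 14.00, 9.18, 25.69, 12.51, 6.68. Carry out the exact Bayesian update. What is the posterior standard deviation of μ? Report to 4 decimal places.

For Normal data with known variance σ², a Normal(μ₀, σ₀²) prior on μ is conjugate. Posterior precision = 1/σ₀² + n/σ²; posterior mean is the precision-weighted average of μ₀ and x̄.
σ₀² = 5.61² = 31.4721, σ² = 10.37² = 107.5369; σ² + n·σ₀² = 107.5369 + 10·31.4721 = 422.2579.
Posterior precision = 1/σ₀² + n/σ² = 1/31.4721 + 10/107.5369 = (σ² + n·σ₀²)/(σ₀²σ²) = 422.2579/(31.4721·107.5369); posterior variance σₙ² = σ₀²σ²/(σ² + n·σ₀²) = 31.4721·107.5369/422.2579 = 8.015036.
Posterior SD = √σₙ² = √(31.4721·107.5369/422.2579) = 2.8311.

2.8311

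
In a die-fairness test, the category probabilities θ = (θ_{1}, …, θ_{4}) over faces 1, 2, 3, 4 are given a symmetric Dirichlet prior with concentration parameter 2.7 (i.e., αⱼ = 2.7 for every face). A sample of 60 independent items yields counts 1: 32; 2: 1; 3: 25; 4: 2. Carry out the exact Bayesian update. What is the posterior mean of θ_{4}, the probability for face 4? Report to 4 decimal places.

The Dirichlet prior is conjugate to the Multinomial likelihood: each posterior αⱼ = prior αⱼ + observed count nⱼ.
Posterior concentration: (34.7, 3.7, 27.7, 4.7), total = 70.8.
E[θ_{4}|data] = α_{4}/Σα = 4.7/70.8 = 0.0664.

0.0664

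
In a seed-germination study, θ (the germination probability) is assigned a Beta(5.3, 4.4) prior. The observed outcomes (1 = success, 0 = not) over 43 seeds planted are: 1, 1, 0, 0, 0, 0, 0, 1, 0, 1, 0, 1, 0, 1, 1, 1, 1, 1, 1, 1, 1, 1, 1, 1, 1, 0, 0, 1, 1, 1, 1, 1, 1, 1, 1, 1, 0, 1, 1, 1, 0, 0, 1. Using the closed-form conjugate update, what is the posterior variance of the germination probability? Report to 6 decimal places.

The Beta prior is conjugate to a Binomial/Bernoulli likelihood; the update adds successes to α and failures to β.
Posterior: Beta(α+k, β+n−k) = Beta(5.3+30, 4.4+13) = Beta(35.3, 17.4).
Var = αβ/((α+β)²(α+β+1)) = 35.3·17.4/(52.7²·53.7) = 0.004118.

0.004118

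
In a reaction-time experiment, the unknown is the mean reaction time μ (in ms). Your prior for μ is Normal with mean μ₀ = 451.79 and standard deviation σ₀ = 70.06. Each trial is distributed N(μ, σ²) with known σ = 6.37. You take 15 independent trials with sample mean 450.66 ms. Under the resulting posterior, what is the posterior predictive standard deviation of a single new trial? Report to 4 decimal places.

For Normal data with known variance σ², a Normal(μ₀, σ₀²) prior on μ is conjugate. Posterior precision = 1/σ₀² + n/σ²; posterior mean is the precision-weighted average of μ₀ and x̄.
σ₀² = 70.06² = 4908.4036, σ² = 6.37² = 40.5769; σ² + n·σ₀² = 40.5769 + 15·4908.4036 = 73666.6309.
Posterior precision = 1/σ₀² + n/σ² = 1/4908.4036 + 15/40.5769 = (σ² + n·σ₀²)/(σ₀²σ²) = 73666.6309/(4908.4036·40.5769); posterior variance σₙ² = σ₀²σ²/(σ² + n·σ₀²) = 4908.4036·40.5769/73666.6309 = 2.703637.
Predictive variance for one new observation = σₙ² + σ² = 4908.4036·40.5769/73666.6309 + 40.5769 = σ²·(σ₀² + 73666.6309)/73666.6309 = 40.5769·78575.0345/73666.6309 = 43.280537; SD = √(40.5769·78575.0345/73666.6309) = 6.5788.

6.5788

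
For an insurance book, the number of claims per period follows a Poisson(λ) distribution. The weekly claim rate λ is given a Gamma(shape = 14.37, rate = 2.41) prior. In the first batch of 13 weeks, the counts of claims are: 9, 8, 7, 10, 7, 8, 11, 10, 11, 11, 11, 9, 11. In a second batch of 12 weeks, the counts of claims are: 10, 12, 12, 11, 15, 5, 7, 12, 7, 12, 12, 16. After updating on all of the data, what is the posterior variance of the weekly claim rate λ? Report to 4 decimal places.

0.3572

With a Gamma(shape α, rate β) prior, the Poisson likelihood is conjugate: the posterior is Gamma(α + ΣXᵢ, β + n).
Batch 1: sum of counts S = 123 over n = 13 weeks.
After batch 1: Gamma(α+S, β+n) = Gamma(14.37+123, 2.41+13) = Gamma(137.37, 15.41).
Batch 2: sum of counts S = 131 over n = 12 weeks.
After batch 2: Gamma(α+S, β+n) = Gamma(137.37+131, 15.41+12) = Gamma(268.37, 27.41).
Var = α/β² = 268.37/27.41² = 0.3572.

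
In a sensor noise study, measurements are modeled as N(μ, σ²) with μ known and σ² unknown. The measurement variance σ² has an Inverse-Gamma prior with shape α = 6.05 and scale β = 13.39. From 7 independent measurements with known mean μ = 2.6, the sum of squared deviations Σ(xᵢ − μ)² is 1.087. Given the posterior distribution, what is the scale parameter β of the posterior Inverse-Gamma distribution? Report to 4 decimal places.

With known mean μ and an Inverse-Gamma(α, β) prior on σ², the Normal likelihood is conjugate: posterior is Inv-Gamma(α + n/2, β + Σ(xᵢ−μ)²/2).
Posterior: Inv-Gamma(6.05 + 7/2, 13.39 + 1.087/2) = Inv-Gamma(9.55, 13.9335).
Posterior β = 13.9335.

13.9335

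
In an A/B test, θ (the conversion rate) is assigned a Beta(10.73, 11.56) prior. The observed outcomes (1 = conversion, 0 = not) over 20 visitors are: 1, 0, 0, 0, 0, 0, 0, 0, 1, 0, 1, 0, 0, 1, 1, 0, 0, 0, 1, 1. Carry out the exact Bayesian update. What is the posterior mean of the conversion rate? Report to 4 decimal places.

The Beta prior is conjugate to a Binomial/Bernoulli likelihood; the update adds successes to α and failures to β.
Posterior: Beta(α+k, β+n−k) = Beta(10.73+7, 11.56+13) = Beta(17.73, 24.56).
Posterior mean = α/(α+β) = 17.73/42.29 = 0.4192.

0.4192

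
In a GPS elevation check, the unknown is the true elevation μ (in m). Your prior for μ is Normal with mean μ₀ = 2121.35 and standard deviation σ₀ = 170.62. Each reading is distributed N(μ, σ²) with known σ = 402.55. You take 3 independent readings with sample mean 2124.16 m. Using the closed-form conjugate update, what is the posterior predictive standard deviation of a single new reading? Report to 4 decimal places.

For Normal data with known variance σ², a Normal(μ₀, σ₀²) prior on μ is conjugate. Posterior precision = 1/σ₀² + n/σ²; posterior mean is the precision-weighted average of μ₀ and x̄.
σ₀² = 170.62² = 29111.1844, σ² = 402.55² = 162046.5025; σ² + n·σ₀² = 162046.5025 + 3·29111.1844 = 249380.0557.
Posterior precision = 1/σ₀² + n/σ² = 1/29111.1844 + 3/162046.5025 = (σ² + n·σ₀²)/(σ₀²σ²) = 249380.0557/(29111.1844·162046.5025); posterior variance σₙ² = σ₀²σ²/(σ² + n·σ₀²) = 29111.1844·162046.5025/249380.0557 = 18916.370848.
Predictive variance for one new observation = σₙ² + σ² = 29111.1844·162046.5025/249380.0557 + 162046.5025 = σ²·(σ₀² + 249380.0557)/249380.0557 = 162046.5025·278491.2401/249380.0557 = 180962.873348; SD = √(162046.5025·278491.2401/249380.0557) = 425.3973.

425.3973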